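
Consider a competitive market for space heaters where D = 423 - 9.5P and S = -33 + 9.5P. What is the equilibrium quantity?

Set D = S: 423 - 9.5P = -33 + 9.5P.
456 = 19P, so P* = 24.
Q* = 423 − 9.5(24) = 195.

Q* = 195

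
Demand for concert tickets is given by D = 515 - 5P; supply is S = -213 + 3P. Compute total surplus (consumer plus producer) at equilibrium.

Equilibrium: 515 - 5P = -213 + 3P gives P* = 91, Q* = 60.
Demand choke price: P = 103; supply starts at P = 71.
CS = ½(103 − 91)(60) = 360; PS = ½(91 − 71)(60) = 600.

Total surplus = 960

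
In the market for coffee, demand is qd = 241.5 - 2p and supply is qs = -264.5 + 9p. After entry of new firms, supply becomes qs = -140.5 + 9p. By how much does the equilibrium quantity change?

Original equilibrium: p* = 46, q* = 149.5.
New equilibrium: 241.5 - 2p = -140.5 + 9p, so 382 = 11p and p' = 382/11; q' = 241.5 − 2(382/11) = 3785/22.
Change in quantity: 3785/22 − 149.5 = 248/11.

Δq = 248/11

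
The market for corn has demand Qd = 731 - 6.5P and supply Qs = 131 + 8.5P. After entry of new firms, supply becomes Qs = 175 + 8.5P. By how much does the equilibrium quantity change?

Original equilibrium: P* = 40, Q* = 471.
New equilibrium: 731 - 6.5P = 175 + 8.5P, so 556 = 15P and P' = 556/15; Q' = 731 − 6.5(556/15) = 7351/15.
Change in quantity: 7351/15 − 471 = 286/15.

ΔQ = 286/15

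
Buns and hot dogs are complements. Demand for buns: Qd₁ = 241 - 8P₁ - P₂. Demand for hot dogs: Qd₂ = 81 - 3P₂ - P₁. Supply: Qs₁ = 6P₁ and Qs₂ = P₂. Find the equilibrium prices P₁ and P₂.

P₁ = 883/55, P₂ = 893/55

Market 1: 241 - 8P₁ - P₂ = 6P₁ → 14P₁ + P₂ = 241.
Market 2: 4P₂ + P₁ = 81.
Eliminating P₂: 4×(1) − 1×(2) gives 55P₁ = 883, so P₁ = 883/55.
Back-substitute into (2): P₂ = (81 − 1×883/55) / 4 = 893/55.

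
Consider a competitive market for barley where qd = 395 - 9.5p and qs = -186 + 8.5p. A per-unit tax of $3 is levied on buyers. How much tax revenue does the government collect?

Pre-tax equilibrium: p* = 581/18, q* = 3181/36.
Tax on buyers shifts demand to qd = 395 − 9.5(p + 3) = 366.5 - 9.5p.
366.5 - 9.5p = -186 + 8.5p gives seller price ps = 1105/36; buyers pay pb = 1105/36 + 3 = 1213/36.
New quantity: q = 395 − 9.5(1213/36) = 5393/72.
Revenue = 3 × 5393/72 = 5393/24.

Tax revenue = 5393/24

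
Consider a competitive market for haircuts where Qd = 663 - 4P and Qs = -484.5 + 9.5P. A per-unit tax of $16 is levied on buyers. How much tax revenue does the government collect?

Pre-tax equilibrium: P* = 85, Q* = 323.
Tax on buyers shifts demand to Qd = 663 − 4(P + 16) = 599 - 4P.
599 - 4P = -484.5 + 9.5P gives seller price Ps = 2167/27; buyers pay Pb = 2167/27 + 16 = 2599/27.
New quantity: Q = 663 − 4(2599/27) = 7505/27.
Revenue = 16 × 7505/27 = 120080/27.

Tax revenue = 120080/27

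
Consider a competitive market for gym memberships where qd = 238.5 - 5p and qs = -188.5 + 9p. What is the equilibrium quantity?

Set qd = qs: 238.5 - 5p = -188.5 + 9p.
427 = 14p, so p* = 30.5.
q* = 238.5 − 5(30.5) = 86.

q* = 86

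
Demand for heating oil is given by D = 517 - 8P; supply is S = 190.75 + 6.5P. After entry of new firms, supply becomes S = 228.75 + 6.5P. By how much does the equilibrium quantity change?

ΔQ = 608/29

Original equilibrium: P* = 22.5, Q* = 337.
New equilibrium: 517 - 8P = 228.75 + 6.5P, so 288.25 = 14.5P and P' = 1153/58; Q' = 517 − 8(1153/58) = 10381/29.
Change in quantity: 10381/29 − 337 = 608/29.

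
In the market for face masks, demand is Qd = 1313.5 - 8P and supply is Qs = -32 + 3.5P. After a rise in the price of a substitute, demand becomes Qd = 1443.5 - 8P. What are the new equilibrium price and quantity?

P' = 2951/23, Q' = 19185/46

Original equilibrium: P* = 117, Q* = 377.5.
New equilibrium: 1443.5 - 8P = -32 + 3.5P, so 1475.5 = 11.5P and P' = 2951/23; Q' = 1443.5 − 8(2951/23) = 19185/46.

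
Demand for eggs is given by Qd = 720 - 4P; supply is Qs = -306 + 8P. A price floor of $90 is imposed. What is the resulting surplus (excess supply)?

Equilibrium price would be P* = 85.5, so the floor at 90 binds.
At P = 90: Qd = 360, Qs = 414.
Surplus = 414 − 360 = 54.

Surplus = 54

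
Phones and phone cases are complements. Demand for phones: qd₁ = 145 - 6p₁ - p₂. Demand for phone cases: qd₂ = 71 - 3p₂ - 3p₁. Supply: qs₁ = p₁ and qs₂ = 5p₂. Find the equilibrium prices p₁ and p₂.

Market 1: 145 - 6p₁ - p₂ = p₁ → 7p₁ + p₂ = 145.
Market 2: 8p₂ + 3p₁ = 71.
Eliminating p₂: 8×(1) − 1×(2) gives 53p₁ = 1089, so p₁ = 1089/53.
Back-substitute into (2): p₂ = (71 − 3×1089/53) / 8 = 62/53.

p₁ = 1089/53, p₂ = 62/53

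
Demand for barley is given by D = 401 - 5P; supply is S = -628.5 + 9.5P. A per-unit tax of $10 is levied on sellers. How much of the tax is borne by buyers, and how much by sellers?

Buyers bear 190/29, sellers bear 100/29

Pre-tax equilibrium: P* = 71, Q* = 46.
Tax on sellers shifts supply to S = -628.5 + 9.5(P − 10) = -723.5 + 9.5P.
401 - 5P = -723.5 + 9.5P gives buyer price Pb = 2249/29; sellers receive Ps = 2249/29 − 10 = 1959/29.
New quantity: Q = 401 − 5(2249/29) = 384/29.
Buyer burden = 2249/29 − 71 = 190/29; seller burden = 71 − 1959/29 = 100/29.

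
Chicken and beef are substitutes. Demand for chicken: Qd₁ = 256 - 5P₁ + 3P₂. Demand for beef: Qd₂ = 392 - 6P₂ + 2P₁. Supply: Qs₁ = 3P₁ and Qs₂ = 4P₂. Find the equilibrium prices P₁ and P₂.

P₁ = 1868/37, P₂ = 1824/37

Market 1: 256 - 5P₁ + 3P₂ = 3P₁ → 8P₁ - 3P₂ = 256.
Market 2: 10P₂ - 2P₁ = 392.
Eliminating P₂: 10×(1) + 3×(2) gives 74P₁ = 3736, so P₁ = 1868/37.
Back-substitute into (2): P₂ = (392 + 2×1868/37) / 10 = 1824/37.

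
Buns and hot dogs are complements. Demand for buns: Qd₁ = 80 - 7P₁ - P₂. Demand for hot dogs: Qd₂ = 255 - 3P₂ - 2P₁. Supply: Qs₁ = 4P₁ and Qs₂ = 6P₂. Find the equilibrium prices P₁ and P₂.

P₁ = 465/97, P₂ = 2645/97

Market 1: 80 - 7P₁ - P₂ = 4P₁ → 11P₁ + P₂ = 80.
Market 2: 9P₂ + 2P₁ = 255.
Eliminating P₂: 9×(1) − 1×(2) gives 97P₁ = 465, so P₁ = 465/97.
Back-substitute into (2): P₂ = (255 − 2×465/97) / 9 = 2645/97.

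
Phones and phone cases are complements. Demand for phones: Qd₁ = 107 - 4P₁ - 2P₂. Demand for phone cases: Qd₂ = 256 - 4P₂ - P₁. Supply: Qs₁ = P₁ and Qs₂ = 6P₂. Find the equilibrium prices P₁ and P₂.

Market 1: 107 - 4P₁ - 2P₂ = P₁ → 5P₁ + 2P₂ = 107.
Market 2: 10P₂ + P₁ = 256.
Eliminating P₂: 10×(1) − 2×(2) gives 48P₁ = 558, so P₁ = 11.625.
Back-substitute into (2): P₂ = (256 − 1×11.625) / 10 = 24.4375.

P₁ = 11.625, P₂ = 24.4375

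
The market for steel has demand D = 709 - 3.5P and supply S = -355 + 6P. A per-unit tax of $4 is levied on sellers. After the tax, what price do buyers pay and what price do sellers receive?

Pre-tax equilibrium: P* = 112, Q* = 317.
Tax on sellers shifts supply to S = -355 + 6(P − 4) = -379 + 6P.
709 - 3.5P = -379 + 6P gives buyer price Pb = 2176/19; sellers receive Ps = 2176/19 − 4 = 2100/19.
New quantity: Q = 709 − 3.5(2176/19) = 5855/19.

Buyers pay 2176/19, sellers receive 2100/19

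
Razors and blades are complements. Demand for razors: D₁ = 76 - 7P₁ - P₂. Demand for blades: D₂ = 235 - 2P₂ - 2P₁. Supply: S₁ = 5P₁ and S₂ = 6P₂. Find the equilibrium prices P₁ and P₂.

Market 1: 76 - 7P₁ - P₂ = 5P₁ → 12P₁ + P₂ = 76.
Market 2: 8P₂ + 2P₁ = 235.
Eliminating P₂: 8×(1) − 1×(2) gives 94P₁ = 373, so P₁ = 373/94.
Back-substitute into (2): P₂ = (235 − 2×373/94) / 8 = 1334/47.

P₁ = 373/94, P₂ = 1334/47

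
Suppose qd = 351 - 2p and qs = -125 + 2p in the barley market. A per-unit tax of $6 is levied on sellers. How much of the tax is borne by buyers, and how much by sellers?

Pre-tax equilibrium: p* = 119, q* = 113.
Tax on sellers shifts supply to qs = -125 + 2(p − 6) = -137 + 2p.
351 - 2p = -137 + 2p gives buyer price pb = 122; sellers receive ps = 122 − 6 = 116.
New quantity: q = 351 − 2(122) = 107.
Buyer burden = 122 − 119 = 3; seller burden = 119 − 116 = 3.

Buyers bear $3, sellers bear $3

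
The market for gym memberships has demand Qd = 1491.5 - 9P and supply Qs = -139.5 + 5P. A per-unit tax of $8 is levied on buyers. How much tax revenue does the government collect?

Pre-tax equilibrium: P* = 116.5, Q* = 443.
Tax on buyers shifts demand to Qd = 1491.5 − 9(P + 8) = 1419.5 - 9P.
1419.5 - 9P = -139.5 + 5P gives seller price Ps = 1559/14; buyers pay Pb = 1559/14 + 8 = 1671/14.
New quantity: Q = 1491.5 − 9(1671/14) = 2921/7.
Revenue = 8 × 2921/7 = 23368/7.

Tax revenue = 23368/7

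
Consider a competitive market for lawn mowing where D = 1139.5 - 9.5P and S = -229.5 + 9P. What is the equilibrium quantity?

Set D = S: 1139.5 - 9.5P = -229.5 + 9P.
1369 = 18.5P, so P* = 74.
Q* = 1139.5 − 9.5(74) = 436.5.

Q* = 436.5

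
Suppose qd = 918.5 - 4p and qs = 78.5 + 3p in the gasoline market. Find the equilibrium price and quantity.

p* = 120, q* = 438.5

Set qd = qs: 918.5 - 4p = 78.5 + 3p.
840 = 7p, so p* = 120.
q* = 918.5 − 4(120) = 438.5.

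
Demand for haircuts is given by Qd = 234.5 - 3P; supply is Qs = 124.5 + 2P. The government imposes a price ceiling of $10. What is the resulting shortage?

Equilibrium price would be P* = 22, so the ceiling at 10 binds.
At P = 10: Qd = 234.5 − 3(10) = 204.5, Qs = 124.5 + 2(10) = 144.5.
Shortage = 204.5 − 144.5 = 60.

Shortage = 60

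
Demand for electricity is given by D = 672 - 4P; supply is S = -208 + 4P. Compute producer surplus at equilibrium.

Producer surplus = 6728

Equilibrium: 672 - 4P = -208 + 4P gives P* = 110, Q* = 232.
Supply starts at P = 52 (where S = 0).
PS = ½(110 − 52)(232) = 6728.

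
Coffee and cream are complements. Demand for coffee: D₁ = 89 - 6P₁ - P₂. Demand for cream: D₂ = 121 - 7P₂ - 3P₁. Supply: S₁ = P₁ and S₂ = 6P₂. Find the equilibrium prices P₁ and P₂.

Market 1: 89 - 6P₁ - P₂ = P₁ → 7P₁ + P₂ = 89.
Market 2: 13P₂ + 3P₁ = 121.
Eliminating P₂: 13×(1) − 1×(2) gives 88P₁ = 1036, so P₁ = 259/22.
Back-substitute into (2): P₂ = (121 − 3×259/22) / 13 = 145/22.

P₁ = 259/22, P₂ = 145/22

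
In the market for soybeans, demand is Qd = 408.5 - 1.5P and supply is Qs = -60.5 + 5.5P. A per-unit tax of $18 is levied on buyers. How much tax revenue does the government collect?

Pre-tax equilibrium: P* = 67, Q* = 308.
Tax on buyers shifts demand to Qd = 408.5 − 1.5(P + 18) = 381.5 - 1.5P.
381.5 - 1.5P = -60.5 + 5.5P gives seller price Ps = 442/7; buyers pay Pb = 442/7 + 18 = 568/7.
New quantity: Q = 408.5 − 1.5(568/7) = 4015/14.
Revenue = 18 × 4015/14 = 36135/7.

Tax revenue = 36135/7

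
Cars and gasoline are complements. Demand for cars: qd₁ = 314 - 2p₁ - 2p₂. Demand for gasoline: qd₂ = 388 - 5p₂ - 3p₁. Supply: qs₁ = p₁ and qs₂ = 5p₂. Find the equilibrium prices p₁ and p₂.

Market 1: 314 - 2p₁ - 2p₂ = p₁ → 3p₁ + 2p₂ = 314.
Market 2: 10p₂ + 3p₁ = 388.
Eliminating p₂: 10×(1) − 2×(2) gives 24p₁ = 2364, so p₁ = 98.5.
Back-substitute into (2): p₂ = (388 − 3×98.5) / 10 = 9.25.

p₁ = 98.5, p₂ = 9.25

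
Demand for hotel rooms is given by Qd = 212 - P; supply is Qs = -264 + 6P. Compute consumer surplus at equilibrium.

Consumer surplus = 10368

Equilibrium: 212 - P = -264 + 6P gives P* = 68, Q* = 144.
Demand choke price (Qd = 0): P = 212.
CS = ½(212 − 68)(144) = 10368.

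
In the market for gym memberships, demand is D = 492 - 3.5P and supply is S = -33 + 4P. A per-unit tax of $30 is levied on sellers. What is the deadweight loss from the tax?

Pre-tax equilibrium: P* = 70, Q* = 247.
Tax on sellers shifts supply to S = -33 + 4(P − 30) = -153 + 4P.
492 - 3.5P = -153 + 4P gives buyer price Pb = 86; sellers receive Ps = 86 − 30 = 56.
New quantity: Q = 492 − 3.5(86) = 191.
DWL = ½ × 30 × (247 − 191) = 840.

Deadweight loss = 840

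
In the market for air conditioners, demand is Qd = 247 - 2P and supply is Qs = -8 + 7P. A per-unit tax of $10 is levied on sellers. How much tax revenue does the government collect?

Pre-tax equilibrium: P* = 85/3, Q* = 571/3.
Tax on sellers shifts supply to Qs = -8 + 7(P − 10) = -78 + 7P.
247 - 2P = -78 + 7P gives buyer price Pb = 325/9; sellers receive Ps = 325/9 − 10 = 235/9.
New quantity: Q = 247 − 2(325/9) = 1573/9.
Revenue = 10 × 1573/9 = 15730/9.

Tax revenue = 15730/9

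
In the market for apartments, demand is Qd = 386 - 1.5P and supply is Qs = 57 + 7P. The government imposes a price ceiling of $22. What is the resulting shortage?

Equilibrium price would be P* = 658/17, so the ceiling at 22 binds.
At P = 22: Qd = 386 − 1.5(22) = 353, Qs = 57 + 7(22) = 211.
Shortage = 353 − 211 = 142.

Shortage = 142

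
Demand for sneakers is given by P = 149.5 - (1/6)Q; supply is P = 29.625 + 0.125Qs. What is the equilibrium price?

P* = 81

Set the two price expressions equal: 149.5 - (1/6)Q = 29.625 + 0.125Q.
119.875 = (7/24)Q, so Q* = 411.
P* = 149.5 − (1/6)(411) = 81.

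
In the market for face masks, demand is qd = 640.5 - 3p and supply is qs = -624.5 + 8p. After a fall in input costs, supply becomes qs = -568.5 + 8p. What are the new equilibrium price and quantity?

Original equilibrium: p* = 115, q* = 295.5.
New equilibrium: 640.5 - 3p = -568.5 + 8p, so 1209 = 11p and p' = 1209/11; q' = 640.5 − 3(1209/11) = 6837/22.

p' = 1209/11, q' = 6837/22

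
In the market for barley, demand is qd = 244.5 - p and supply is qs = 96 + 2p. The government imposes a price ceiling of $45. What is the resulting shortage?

Shortage = 13.5

Equilibrium price would be p* = 49.5, so the ceiling at 45 binds.
At p = 45: qd = 244.5 − 1(45) = 199.5, qs = 96 + 2(45) = 186.
Shortage = 199.5 − 186 = 13.5.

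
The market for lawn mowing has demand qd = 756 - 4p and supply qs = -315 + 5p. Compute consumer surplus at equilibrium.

Consumer surplus = 9800

Equilibrium: 756 - 4p = -315 + 5p gives p* = 119, q* = 280.
Demand choke price (qd = 0): p = 189.
CS = ½(189 − 119)(280) = 9800.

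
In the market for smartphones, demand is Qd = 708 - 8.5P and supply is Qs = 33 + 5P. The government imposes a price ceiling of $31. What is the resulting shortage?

Equilibrium price would be P* = 50, so the ceiling at 31 binds.
At P = 31: Qd = 708 − 8.5(31) = 444.5, Qs = 33 + 5(31) = 188.
Shortage = 444.5 − 188 = 256.5.

Shortage = 256.5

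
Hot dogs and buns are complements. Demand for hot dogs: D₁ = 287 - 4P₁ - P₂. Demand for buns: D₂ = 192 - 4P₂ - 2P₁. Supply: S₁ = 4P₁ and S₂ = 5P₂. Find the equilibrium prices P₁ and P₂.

P₁ = 2391/70, P₂ = 481/35

Market 1: 287 - 4P₁ - P₂ = 4P₁ → 8P₁ + P₂ = 287.
Market 2: 9P₂ + 2P₁ = 192.
Eliminating P₂: 9×(1) − 1×(2) gives 70P₁ = 2391, so P₁ = 2391/70.
Back-substitute into (2): P₂ = (192 − 2×2391/70) / 9 = 481/35.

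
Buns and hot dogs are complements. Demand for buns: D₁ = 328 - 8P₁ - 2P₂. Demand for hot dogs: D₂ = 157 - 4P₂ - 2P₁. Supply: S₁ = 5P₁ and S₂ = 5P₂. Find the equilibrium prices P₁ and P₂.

P₁ = 2638/113, P₂ = 1385/113

Market 1: 328 - 8P₁ - 2P₂ = 5P₁ → 13P₁ + 2P₂ = 328.
Market 2: 9P₂ + 2P₁ = 157.
Eliminating P₂: 9×(1) − 2×(2) gives 113P₁ = 2638, so P₁ = 2638/113.
Back-substitute into (2): P₂ = (157 − 2×2638/113) / 9 = 1385/113.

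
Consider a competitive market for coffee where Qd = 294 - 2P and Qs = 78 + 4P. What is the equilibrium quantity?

Set Qd = Qs: 294 - 2P = 78 + 4P.
216 = 6P, so P* = 36.
Q* = 294 − 2(36) = 222.

Q* = 222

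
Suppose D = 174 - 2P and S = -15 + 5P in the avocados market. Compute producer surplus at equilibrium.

Producer surplus = 1440

Equilibrium: 174 - 2P = -15 + 5P gives P* = 27, Q* = 120.
Supply starts at P = 3 (where S = 0).
PS = ½(27 − 3)(120) = 1440.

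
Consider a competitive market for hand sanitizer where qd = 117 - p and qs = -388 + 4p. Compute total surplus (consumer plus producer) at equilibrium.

Equilibrium: 117 - p = -388 + 4p gives p* = 101, q* = 16.
Demand choke price: p = 117; supply starts at p = 97.
CS = ½(117 − 101)(16) = 128; PS = ½(101 − 97)(16) = 32.

Total surplus = 160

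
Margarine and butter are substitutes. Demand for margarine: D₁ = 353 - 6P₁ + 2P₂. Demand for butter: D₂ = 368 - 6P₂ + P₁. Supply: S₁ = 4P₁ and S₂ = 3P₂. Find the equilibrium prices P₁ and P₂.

P₁ = 3913/88, P₂ = 4033/88

Market 1: 353 - 6P₁ + 2P₂ = 4P₁ → 10P₁ - 2P₂ = 353.
Market 2: 9P₂ - P₁ = 368.
Eliminating P₂: 9×(1) + 2×(2) gives 88P₁ = 3913, so P₁ = 3913/88.
Back-substitute into (2): P₂ = (368 + 1×3913/88) / 9 = 4033/88.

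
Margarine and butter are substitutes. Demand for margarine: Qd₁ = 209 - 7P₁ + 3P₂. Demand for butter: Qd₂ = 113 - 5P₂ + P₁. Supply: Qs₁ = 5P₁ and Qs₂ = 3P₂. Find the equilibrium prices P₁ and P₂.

P₁ = 2011/93, P₂ = 1565/93

Market 1: 209 - 7P₁ + 3P₂ = 5P₁ → 12P₁ - 3P₂ = 209.
Market 2: 8P₂ - P₁ = 113.
Eliminating P₂: 8×(1) + 3×(2) gives 93P₁ = 2011, so P₁ = 2011/93.
Back-substitute into (2): P₂ = (113 + 1×2011/93) / 8 = 1565/93.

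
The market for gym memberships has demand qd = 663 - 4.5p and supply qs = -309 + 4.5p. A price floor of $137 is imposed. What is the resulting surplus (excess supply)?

Equilibrium price would be p* = 108, so the floor at 137 binds.
At p = 137: qd = 46.5, qs = 307.5.
Surplus = 307.5 − 46.5 = 261.

Surplus = 261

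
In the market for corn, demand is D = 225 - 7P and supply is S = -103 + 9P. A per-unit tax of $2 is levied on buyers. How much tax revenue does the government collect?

Tax revenue = 147.25

Pre-tax equilibrium: P* = 20.5, Q* = 81.5.
Tax on buyers shifts demand to D = 225 − 7(P + 2) = 211 - 7P.
211 - 7P = -103 + 9P gives seller price Ps = 19.625; buyers pay Pb = 19.625 + 2 = 21.625.
New quantity: Q = 225 − 7(21.625) = 73.625.
Revenue = 2 × 73.625 = 147.25.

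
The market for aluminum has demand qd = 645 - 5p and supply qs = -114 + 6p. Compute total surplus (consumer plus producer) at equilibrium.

Equilibrium: 645 - 5p = -114 + 6p gives p* = 69, q* = 300.
Demand choke price: p = 129; supply starts at p = 19.
CS = ½(129 − 69)(300) = 9000; PS = ½(69 − 19)(300) = 7500.

Total surplus = 16500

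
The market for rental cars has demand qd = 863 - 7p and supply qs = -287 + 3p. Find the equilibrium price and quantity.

p* = 115, q* = 58

Set qd = qs: 863 - 7p = -287 + 3p.
1150 = 10p, so p* = 115.
q* = 863 − 7(115) = 58.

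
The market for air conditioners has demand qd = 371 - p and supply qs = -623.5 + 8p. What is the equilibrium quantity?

q* = 260.5

Set qd = qs: 371 - p = -623.5 + 8p.
994.5 = 9p, so p* = 110.5.
q* = 371 − 1(110.5) = 260.5.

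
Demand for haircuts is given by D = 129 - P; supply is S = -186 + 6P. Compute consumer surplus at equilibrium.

Consumer surplus = 3528

Equilibrium: 129 - P = -186 + 6P gives P* = 45, Q* = 84.
Demand choke price (D = 0): P = 129.
CS = ½(129 − 45)(84) = 3528.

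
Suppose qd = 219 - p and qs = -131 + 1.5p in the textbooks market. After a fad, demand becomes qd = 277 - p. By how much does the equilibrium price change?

Δp = 23.2

Original equilibrium: p* = 140, q* = 79.
New equilibrium: 277 - p = -131 + 1.5p, so 408 = 2.5p and p' = 163.2; q' = 277 − 1(163.2) = 113.8.
Change in price: 163.2 − 140 = 23.2.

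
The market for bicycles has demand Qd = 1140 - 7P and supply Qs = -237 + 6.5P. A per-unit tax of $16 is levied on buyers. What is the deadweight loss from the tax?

Pre-tax equilibrium: P* = 102, Q* = 426.
Tax on buyers shifts demand to Qd = 1140 − 7(P + 16) = 1028 - 7P.
1028 - 7P = -237 + 6.5P gives seller price Ps = 2530/27; buyers pay Pb = 2530/27 + 16 = 2962/27.
New quantity: Q = 1140 − 7(2962/27) = 10046/27.
DWL = ½ × 16 × (426 − 10046/27) = 11648/27.

Deadweight loss = 11648/27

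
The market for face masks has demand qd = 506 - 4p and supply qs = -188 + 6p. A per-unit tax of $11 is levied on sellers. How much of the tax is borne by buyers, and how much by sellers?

Buyers bear $6.6, sellers bear $4.4

Pre-tax equilibrium: p* = 69.4, q* = 228.4.
Tax on sellers shifts supply to qs = -188 + 6(p − 11) = -254 + 6p.
506 - 4p = -254 + 6p gives buyer price pb = 76; sellers receive ps = 76 − 11 = 65.
New quantity: q = 506 − 4(76) = 202.
Buyer burden = 76 − 69.4 = 6.6; seller burden = 69.4 − 65 = 4.4.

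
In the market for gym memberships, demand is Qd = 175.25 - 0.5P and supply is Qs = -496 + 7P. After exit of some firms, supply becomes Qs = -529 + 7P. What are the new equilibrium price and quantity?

P' = 93.9, Q' = 128.3

Original equilibrium: P* = 89.5, Q* = 130.5.
New equilibrium: 175.25 - 0.5P = -529 + 7P, so 704.25 = 7.5P and P' = 93.9; Q' = 175.25 − 0.5(93.9) = 128.3.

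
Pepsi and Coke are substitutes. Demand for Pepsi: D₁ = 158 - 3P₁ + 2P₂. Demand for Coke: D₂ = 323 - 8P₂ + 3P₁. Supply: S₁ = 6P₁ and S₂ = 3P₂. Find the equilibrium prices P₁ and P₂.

Market 1: 158 - 3P₁ + 2P₂ = 6P₁ → 9P₁ - 2P₂ = 158.
Market 2: 11P₂ - 3P₁ = 323.
Eliminating P₂: 11×(1) + 2×(2) gives 93P₁ = 2384, so P₁ = 2384/93.
Back-substitute into (2): P₂ = (323 + 3×2384/93) / 11 = 1127/31.

P₁ = 2384/93, P₂ = 1127/31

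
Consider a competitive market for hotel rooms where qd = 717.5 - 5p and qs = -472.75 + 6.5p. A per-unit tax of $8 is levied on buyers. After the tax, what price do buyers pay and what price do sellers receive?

Pre-tax equilibrium: p* = 103.5, q* = 200.
Tax on buyers shifts demand to qd = 717.5 − 5(p + 8) = 677.5 - 5p.
677.5 - 5p = -472.75 + 6.5p gives seller price ps = 4601/46; buyers pay pb = 4601/46 + 8 = 4969/46.
New quantity: q = 717.5 − 5(4969/46) = 4080/23.

Buyers pay 4969/46, sellers receive 4601/46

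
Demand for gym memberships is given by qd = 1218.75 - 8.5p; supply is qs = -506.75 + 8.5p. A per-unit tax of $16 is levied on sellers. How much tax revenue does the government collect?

Tax revenue = 4608

Pre-tax equilibrium: p* = 101.5, q* = 356.
Tax on sellers shifts supply to qs = -506.75 + 8.5(p − 16) = -642.75 + 8.5p.
1218.75 - 8.5p = -642.75 + 8.5p gives buyer price pb = 109.5; sellers receive ps = 109.5 − 16 = 93.5.
New quantity: q = 1218.75 − 8.5(109.5) = 288.
Revenue = 16 × 288 = 4608.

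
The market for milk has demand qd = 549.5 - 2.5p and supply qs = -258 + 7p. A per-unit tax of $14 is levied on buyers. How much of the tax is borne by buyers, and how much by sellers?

Buyers bear 196/19, sellers bear 70/19

Pre-tax equilibrium: p* = 85, q* = 337.
Tax on buyers shifts demand to qd = 549.5 − 2.5(p + 14) = 514.5 - 2.5p.
514.5 - 2.5p = -258 + 7p gives seller price ps = 1545/19; buyers pay pb = 1545/19 + 14 = 1811/19.
New quantity: q = 549.5 − 2.5(1811/19) = 5913/19.
Buyer burden = 1811/19 − 85 = 196/19; seller burden = 85 − 1545/19 = 70/19.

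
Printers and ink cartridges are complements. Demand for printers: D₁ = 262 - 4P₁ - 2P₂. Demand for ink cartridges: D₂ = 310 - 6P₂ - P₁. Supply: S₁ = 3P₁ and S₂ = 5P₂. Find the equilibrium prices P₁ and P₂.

Market 1: 262 - 4P₁ - 2P₂ = 3P₁ → 7P₁ + 2P₂ = 262.
Market 2: 11P₂ + P₁ = 310.
Eliminating P₂: 11×(1) − 2×(2) gives 75P₁ = 2262, so P₁ = 30.16.
Back-substitute into (2): P₂ = (310 − 1×30.16) / 11 = 25.44.

P₁ = 30.16, P₂ = 25.44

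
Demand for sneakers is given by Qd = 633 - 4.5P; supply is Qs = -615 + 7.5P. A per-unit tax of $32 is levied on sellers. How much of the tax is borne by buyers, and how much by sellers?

Buyers bear $20, sellers bear $12

Pre-tax equilibrium: P* = 104, Q* = 165.
Tax on sellers shifts supply to Qs = -615 + 7.5(P − 32) = -855 + 7.5P.
633 - 4.5P = -855 + 7.5P gives buyer price Pb = 124; sellers receive Ps = 124 − 32 = 92.
New quantity: Q = 633 − 4.5(124) = 75.
Buyer burden = 124 − 104 = 20; seller burden = 104 − 92 = 12.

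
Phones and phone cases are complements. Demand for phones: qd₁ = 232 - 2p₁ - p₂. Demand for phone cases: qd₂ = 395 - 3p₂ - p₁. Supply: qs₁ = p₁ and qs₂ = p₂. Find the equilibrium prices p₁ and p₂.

p₁ = 533/11, p₂ = 953/11

Market 1: 232 - 2p₁ - p₂ = p₁ → 3p₁ + p₂ = 232.
Market 2: 4p₂ + p₁ = 395.
Eliminating p₂: 4×(1) − 1×(2) gives 11p₁ = 533, so p₁ = 533/11.
Back-substitute into (2): p₂ = (395 − 1×533/11) / 4 = 953/11.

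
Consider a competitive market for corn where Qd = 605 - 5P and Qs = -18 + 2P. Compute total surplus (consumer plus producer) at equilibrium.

Equilibrium: 605 - 5P = -18 + 2P gives P* = 89, Q* = 160.
Demand choke price: P = 121; supply starts at P = 9.
CS = ½(121 − 89)(160) = 2560; PS = ½(89 − 9)(160) = 6400.

Total surplus = 8960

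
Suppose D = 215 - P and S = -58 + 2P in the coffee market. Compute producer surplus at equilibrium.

Equilibrium: 215 - P = -58 + 2P gives P* = 91, Q* = 124.
Supply starts at P = 29 (where S = 0).
PS = ½(91 − 29)(124) = 3844.

Producer surplus = 3844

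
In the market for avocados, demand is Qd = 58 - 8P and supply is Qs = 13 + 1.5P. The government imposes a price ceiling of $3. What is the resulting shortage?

Shortage = 16.5

Equilibrium price would be P* = 90/19, so the ceiling at 3 binds.
At P = 3: Qd = 58 − 8(3) = 34, Qs = 13 + 1.5(3) = 17.5.
Shortage = 34 − 17.5 = 16.5.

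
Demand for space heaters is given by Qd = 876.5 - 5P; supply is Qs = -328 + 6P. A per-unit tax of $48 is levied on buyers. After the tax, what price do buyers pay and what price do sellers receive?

Buyers pay 2985/22, sellers receive 1929/22

Pre-tax equilibrium: P* = 109.5, Q* = 329.
Tax on buyers shifts demand to Qd = 876.5 − 5(P + 48) = 636.5 - 5P.
636.5 - 5P = -328 + 6P gives seller price Ps = 1929/22; buyers pay Pb = 1929/22 + 48 = 2985/22.
New quantity: Q = 876.5 − 5(2985/22) = 2179/11.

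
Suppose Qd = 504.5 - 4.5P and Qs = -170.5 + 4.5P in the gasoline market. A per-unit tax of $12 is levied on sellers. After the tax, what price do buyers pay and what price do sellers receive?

Pre-tax equilibrium: P* = 75, Q* = 167.
Tax on sellers shifts supply to Qs = -170.5 + 4.5(P − 12) = -224.5 + 4.5P.
504.5 - 4.5P = -224.5 + 4.5P gives buyer price Pb = 81; sellers receive Ps = 81 − 12 = 69.
New quantity: Q = 504.5 − 4.5(81) = 140.

Buyers pay $81, sellers receive $69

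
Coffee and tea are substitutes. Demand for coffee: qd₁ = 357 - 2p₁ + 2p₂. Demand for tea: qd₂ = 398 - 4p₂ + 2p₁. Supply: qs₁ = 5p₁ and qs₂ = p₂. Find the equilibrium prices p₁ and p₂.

Market 1: 357 - 2p₁ + 2p₂ = 5p₁ → 7p₁ - 2p₂ = 357.
Market 2: 5p₂ - 2p₁ = 398.
Eliminating p₂: 5×(1) + 2×(2) gives 31p₁ = 2581, so p₁ = 2581/31.
Back-substitute into (2): p₂ = (398 + 2×2581/31) / 5 = 3500/31.

p₁ = 2581/31, p₂ = 3500/31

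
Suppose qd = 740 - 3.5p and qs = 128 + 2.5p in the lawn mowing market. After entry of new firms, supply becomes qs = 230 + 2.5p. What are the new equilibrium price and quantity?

p' = 85, q' = 442.5

Original equilibrium: p* = 102, q* = 383.
New equilibrium: 740 - 3.5p = 230 + 2.5p, so 510 = 6p and p' = 85; q' = 740 − 3.5(85) = 442.5.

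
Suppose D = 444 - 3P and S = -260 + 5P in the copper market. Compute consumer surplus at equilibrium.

Consumer surplus = 5400

Equilibrium: 444 - 3P = -260 + 5P gives P* = 88, Q* = 180.
Demand choke price (D = 0): P = 148.
CS = ½(148 − 88)(180) = 5400.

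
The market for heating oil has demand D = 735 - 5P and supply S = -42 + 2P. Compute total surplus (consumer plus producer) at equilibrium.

Total surplus = 11340

Equilibrium: 735 - 5P = -42 + 2P gives P* = 111, Q* = 180.
Demand choke price: P = 147; supply starts at P = 21.
CS = ½(147 − 111)(180) = 3240; PS = ½(111 − 21)(180) = 8100.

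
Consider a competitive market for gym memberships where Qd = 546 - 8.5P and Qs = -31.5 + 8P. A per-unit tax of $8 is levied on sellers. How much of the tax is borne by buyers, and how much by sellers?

Pre-tax equilibrium: P* = 35, Q* = 248.5.
Tax on sellers shifts supply to Qs = -31.5 + 8(P − 8) = -95.5 + 8P.
546 - 8.5P = -95.5 + 8P gives buyer price Pb = 1283/33; sellers receive Ps = 1283/33 − 8 = 1019/33.
New quantity: Q = 546 − 8.5(1283/33) = 14225/66.
Buyer burden = 1283/33 − 35 = 128/33; seller burden = 35 − 1019/33 = 136/33.

Buyers bear 128/33, sellers bear 136/33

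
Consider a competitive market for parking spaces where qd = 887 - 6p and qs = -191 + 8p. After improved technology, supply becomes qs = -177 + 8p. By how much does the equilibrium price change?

Original equilibrium: p* = 77, q* = 425.
New equilibrium: 887 - 6p = -177 + 8p, so 1064 = 14p and p' = 76; q' = 887 − 6(76) = 431.
Change in price: 76 − 77 = -1.

Δp = -1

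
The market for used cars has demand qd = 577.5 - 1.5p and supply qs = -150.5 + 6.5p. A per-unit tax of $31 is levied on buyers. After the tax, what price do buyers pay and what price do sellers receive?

Buyers pay $116.1875, sellers receive $85.1875

Pre-tax equilibrium: p* = 91, q* = 441.
Tax on buyers shifts demand to qd = 577.5 − 1.5(p + 31) = 531 - 1.5p.
531 - 1.5p = -150.5 + 6.5p gives seller price ps = 85.1875; buyers pay pb = 85.1875 + 31 = 116.1875.
New quantity: q = 577.5 − 1.5(116.1875) = 403.21875.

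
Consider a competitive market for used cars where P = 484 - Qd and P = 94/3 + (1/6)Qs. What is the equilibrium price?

P* = 96

Set the two price expressions equal: 484 - Q = 94/3 + (1/6)Q.
1358/3 = (7/6)Q, so Q* = 388.
P* = 484 − (1)(388) = 96.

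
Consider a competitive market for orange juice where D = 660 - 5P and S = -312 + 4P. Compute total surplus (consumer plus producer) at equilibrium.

Total surplus = 3240

Equilibrium: 660 - 5P = -312 + 4P gives P* = 108, Q* = 120.
Demand choke price: P = 132; supply starts at P = 78.
CS = ½(132 − 108)(120) = 1440; PS = ½(108 − 78)(120) = 1800.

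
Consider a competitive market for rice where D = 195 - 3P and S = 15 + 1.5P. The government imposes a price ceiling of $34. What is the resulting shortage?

Equilibrium price would be P* = 40, so the ceiling at 34 binds.
At P = 34: D = 195 − 3(34) = 93, S = 15 + 1.5(34) = 66.
Shortage = 93 − 66 = 27.

Shortage = 27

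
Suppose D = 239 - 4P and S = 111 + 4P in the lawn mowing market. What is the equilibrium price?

Set D = S: 239 - 4P = 111 + 4P.
128 = 8P, so P* = 16.
Q* = 239 − 4(16) = 175.

P* = 16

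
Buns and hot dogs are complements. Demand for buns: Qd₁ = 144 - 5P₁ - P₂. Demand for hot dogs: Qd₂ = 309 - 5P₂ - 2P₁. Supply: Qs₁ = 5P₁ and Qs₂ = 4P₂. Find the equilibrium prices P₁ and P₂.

P₁ = 987/88, P₂ = 1401/44

Market 1: 144 - 5P₁ - P₂ = 5P₁ → 10P₁ + P₂ = 144.
Market 2: 9P₂ + 2P₁ = 309.
Eliminating P₂: 9×(1) − 1×(2) gives 88P₁ = 987, so P₁ = 987/88.
Back-substitute into (2): P₂ = (309 − 2×987/88) / 9 = 1401/44.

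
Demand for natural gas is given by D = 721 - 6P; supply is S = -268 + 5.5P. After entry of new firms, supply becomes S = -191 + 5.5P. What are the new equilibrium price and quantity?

Original equilibrium: P* = 86, Q* = 205.
New equilibrium: 721 - 6P = -191 + 5.5P, so 912 = 11.5P and P' = 1824/23; Q' = 721 − 6(1824/23) = 5639/23.

P' = 1824/23, Q' = 5639/23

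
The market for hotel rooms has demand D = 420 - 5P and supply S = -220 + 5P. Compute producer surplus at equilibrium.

Producer surplus = 1000

Equilibrium: 420 - 5P = -220 + 5P gives P* = 64, Q* = 100.
Supply starts at P = 44 (where S = 0).
PS = ½(64 − 44)(100) = 1000.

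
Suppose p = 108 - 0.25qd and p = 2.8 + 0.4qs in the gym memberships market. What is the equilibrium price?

p* = 878/13

Set the two price expressions equal: 108 - 0.25q = 2.8 + 0.4q.
105.2 = 0.65q, so q* = 2104/13.
p* = 108 − (0.25)(2104/13) = 878/13.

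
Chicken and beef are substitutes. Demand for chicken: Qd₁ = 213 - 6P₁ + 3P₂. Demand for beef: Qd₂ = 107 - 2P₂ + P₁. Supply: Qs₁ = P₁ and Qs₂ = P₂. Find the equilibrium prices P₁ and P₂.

Market 1: 213 - 6P₁ + 3P₂ = P₁ → 7P₁ - 3P₂ = 213.
Market 2: 3P₂ - P₁ = 107.
Eliminating P₂: 3×(1) + 3×(2) gives 18P₁ = 960, so P₁ = 160/3.
Back-substitute into (2): P₂ = (107 + 1×160/3) / 3 = 481/9.

P₁ = 160/3, P₂ = 481/9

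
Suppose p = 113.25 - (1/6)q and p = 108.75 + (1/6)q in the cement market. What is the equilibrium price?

p* = 111

Set the two price expressions equal: 113.25 - (1/6)q = 108.75 + (1/6)q.
4.5 = (1/3)q, so q* = 13.5.
p* = 113.25 − (1/6)(13.5) = 111.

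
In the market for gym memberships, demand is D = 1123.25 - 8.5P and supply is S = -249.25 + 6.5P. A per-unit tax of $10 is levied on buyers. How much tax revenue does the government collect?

Pre-tax equilibrium: P* = 91.5, Q* = 345.5.
Tax on buyers shifts demand to D = 1123.25 − 8.5(P + 10) = 1038.25 - 8.5P.
1038.25 - 8.5P = -249.25 + 6.5P gives seller price Ps = 515/6; buyers pay Pb = 515/6 + 10 = 575/6.
New quantity: Q = 1123.25 − 8.5(575/6) = 926/3.
Revenue = 10 × 926/3 = 9260/3.

Tax revenue = 9260/3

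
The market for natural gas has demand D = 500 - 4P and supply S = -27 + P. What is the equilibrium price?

Set D = S: 500 - 4P = -27 + P.
527 = 5P, so P* = 105.4.
Q* = 500 − 4(105.4) = 78.4.

P* = 105.4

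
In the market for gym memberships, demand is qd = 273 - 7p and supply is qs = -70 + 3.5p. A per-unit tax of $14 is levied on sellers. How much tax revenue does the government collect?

Pre-tax equilibrium: p* = 98/3, q* = 133/3.
Tax on sellers shifts supply to qs = -70 + 3.5(p − 14) = -119 + 3.5p.
273 - 7p = -119 + 3.5p gives buyer price pb = 112/3; sellers receive ps = 112/3 − 14 = 70/3.
New quantity: q = 273 − 7(112/3) = 35/3.
Revenue = 14 × 35/3 = 490/3.

Tax revenue = 490/3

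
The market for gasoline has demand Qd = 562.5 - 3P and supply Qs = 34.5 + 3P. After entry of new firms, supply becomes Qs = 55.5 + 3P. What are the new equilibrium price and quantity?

P' = 84.5, Q' = 309

Original equilibrium: P* = 88, Q* = 298.5.
New equilibrium: 562.5 - 3P = 55.5 + 3P, so 507 = 6P and P' = 84.5; Q' = 562.5 − 3(84.5) = 309.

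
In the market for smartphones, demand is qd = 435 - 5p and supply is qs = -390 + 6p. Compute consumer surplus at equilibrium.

Consumer surplus = 360

Equilibrium: 435 - 5p = -390 + 6p gives p* = 75, q* = 60.
Demand choke price (qd = 0): p = 87.
CS = ½(87 − 75)(60) = 360.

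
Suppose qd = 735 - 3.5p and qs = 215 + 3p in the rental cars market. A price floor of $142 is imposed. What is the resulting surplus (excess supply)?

Equilibrium price would be p* = 80, so the floor at 142 binds.
At p = 142: qd = 238, qs = 641.
Surplus = 641 − 238 = 403.

Surplus = 403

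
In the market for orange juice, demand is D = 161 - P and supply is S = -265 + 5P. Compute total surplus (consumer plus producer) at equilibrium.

Total surplus = 4860

Equilibrium: 161 - P = -265 + 5P gives P* = 71, Q* = 90.
Demand choke price: P = 161; supply starts at P = 53.
CS = ½(161 − 71)(90) = 4050; PS = ½(71 − 53)(90) = 810.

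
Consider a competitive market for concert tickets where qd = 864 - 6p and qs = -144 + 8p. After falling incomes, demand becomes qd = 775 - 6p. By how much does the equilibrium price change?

Original equilibrium: p* = 72, q* = 432.
New equilibrium: 775 - 6p = -144 + 8p, so 919 = 14p and p' = 919/14; q' = 775 − 6(919/14) = 2668/7.
Change in price: 919/14 − 72 = -89/14.

Δp = -89/14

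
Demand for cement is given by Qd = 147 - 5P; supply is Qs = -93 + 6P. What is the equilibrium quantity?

Set Qd = Qs: 147 - 5P = -93 + 6P.
240 = 11P, so P* = 240/11.
Q* = 147 − 5(240/11) = 417/11.

Q* = 417/11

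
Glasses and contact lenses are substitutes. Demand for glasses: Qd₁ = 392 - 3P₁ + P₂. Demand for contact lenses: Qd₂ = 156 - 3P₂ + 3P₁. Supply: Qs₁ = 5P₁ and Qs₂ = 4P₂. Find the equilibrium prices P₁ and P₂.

Market 1: 392 - 3P₁ + P₂ = 5P₁ → 8P₁ - P₂ = 392.
Market 2: 7P₂ - 3P₁ = 156.
Eliminating P₂: 7×(1) + 1×(2) gives 53P₁ = 2900, so P₁ = 2900/53.
Back-substitute into (2): P₂ = (156 + 3×2900/53) / 7 = 2424/53.

P₁ = 2900/53, P₂ = 2424/53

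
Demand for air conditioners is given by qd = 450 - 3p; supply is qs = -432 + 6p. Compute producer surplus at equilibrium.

Equilibrium: 450 - 3p = -432 + 6p gives p* = 98, q* = 156.
Supply starts at p = 72 (where qs = 0).
PS = ½(98 − 72)(156) = 2028.

Producer surplus = 2028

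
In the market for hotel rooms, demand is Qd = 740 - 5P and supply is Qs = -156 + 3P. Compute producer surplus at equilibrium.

Producer surplus = 5400

Equilibrium: 740 - 5P = -156 + 3P gives P* = 112, Q* = 180.
Supply starts at P = 52 (where Qs = 0).
PS = ½(112 − 52)(180) = 5400.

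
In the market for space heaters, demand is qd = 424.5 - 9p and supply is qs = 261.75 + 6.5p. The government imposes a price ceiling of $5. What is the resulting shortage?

Equilibrium price would be p* = 10.5, so the ceiling at 5 binds.
At p = 5: qd = 424.5 − 9(5) = 379.5, qs = 261.75 + 6.5(5) = 294.25.
Shortage = 379.5 − 294.25 = 85.25.

Shortage = 85.25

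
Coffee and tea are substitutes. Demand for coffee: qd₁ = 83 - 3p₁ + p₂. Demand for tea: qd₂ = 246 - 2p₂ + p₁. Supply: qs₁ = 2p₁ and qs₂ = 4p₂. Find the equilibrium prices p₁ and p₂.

p₁ = 744/29, p₂ = 1313/29

Market 1: 83 - 3p₁ + p₂ = 2p₁ → 5p₁ - p₂ = 83.
Market 2: 6p₂ - p₁ = 246.
Eliminating p₂: 6×(1) + 1×(2) gives 29p₁ = 744, so p₁ = 744/29.
Back-substitute into (2): p₂ = (246 + 1×744/29) / 6 = 1313/29.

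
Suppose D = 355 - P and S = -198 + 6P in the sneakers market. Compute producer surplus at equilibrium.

Producer surplus = 6348

Equilibrium: 355 - P = -198 + 6P gives P* = 79, Q* = 276.
Supply starts at P = 33 (where S = 0).
PS = ½(79 − 33)(276) = 6348.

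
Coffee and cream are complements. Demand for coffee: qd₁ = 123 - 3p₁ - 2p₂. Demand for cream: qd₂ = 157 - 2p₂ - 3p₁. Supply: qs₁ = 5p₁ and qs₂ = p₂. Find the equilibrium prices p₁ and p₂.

p₁ = 55/18, p₂ = 887/18

Market 1: 123 - 3p₁ - 2p₂ = 5p₁ → 8p₁ + 2p₂ = 123.
Market 2: 3p₂ + 3p₁ = 157.
Eliminating p₂: 3×(1) − 2×(2) gives 18p₁ = 55, so p₁ = 55/18.
Back-substitute into (2): p₂ = (157 − 3×55/18) / 3 = 887/18.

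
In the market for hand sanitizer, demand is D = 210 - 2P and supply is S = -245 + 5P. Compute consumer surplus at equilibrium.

Consumer surplus = 1600

Equilibrium: 210 - 2P = -245 + 5P gives P* = 65, Q* = 80.
Demand choke price (D = 0): P = 105.
CS = ½(105 − 65)(80) = 1600.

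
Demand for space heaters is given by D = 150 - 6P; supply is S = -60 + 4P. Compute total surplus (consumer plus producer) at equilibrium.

Total surplus = 120

Equilibrium: 150 - 6P = -60 + 4P gives P* = 21, Q* = 24.
Demand choke price: P = 25; supply starts at P = 15.
CS = ½(25 − 21)(24) = 48; PS = ½(21 − 15)(24) = 72.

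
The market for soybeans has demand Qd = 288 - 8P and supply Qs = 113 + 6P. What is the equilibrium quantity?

Q* = 188

Set Qd = Qs: 288 - 8P = 113 + 6P.
175 = 14P, so P* = 12.5.
Q* = 288 − 8(12.5) = 188.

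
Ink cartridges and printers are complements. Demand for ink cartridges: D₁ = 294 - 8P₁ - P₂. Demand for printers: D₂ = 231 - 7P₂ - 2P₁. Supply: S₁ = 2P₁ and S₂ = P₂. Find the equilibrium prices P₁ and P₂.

P₁ = 707/26, P₂ = 287/13

Market 1: 294 - 8P₁ - P₂ = 2P₁ → 10P₁ + P₂ = 294.
Market 2: 8P₂ + 2P₁ = 231.
Eliminating P₂: 8×(1) − 1×(2) gives 78P₁ = 2121, so P₁ = 707/26.
Back-substitute into (2): P₂ = (231 − 2×707/26) / 8 = 287/13.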